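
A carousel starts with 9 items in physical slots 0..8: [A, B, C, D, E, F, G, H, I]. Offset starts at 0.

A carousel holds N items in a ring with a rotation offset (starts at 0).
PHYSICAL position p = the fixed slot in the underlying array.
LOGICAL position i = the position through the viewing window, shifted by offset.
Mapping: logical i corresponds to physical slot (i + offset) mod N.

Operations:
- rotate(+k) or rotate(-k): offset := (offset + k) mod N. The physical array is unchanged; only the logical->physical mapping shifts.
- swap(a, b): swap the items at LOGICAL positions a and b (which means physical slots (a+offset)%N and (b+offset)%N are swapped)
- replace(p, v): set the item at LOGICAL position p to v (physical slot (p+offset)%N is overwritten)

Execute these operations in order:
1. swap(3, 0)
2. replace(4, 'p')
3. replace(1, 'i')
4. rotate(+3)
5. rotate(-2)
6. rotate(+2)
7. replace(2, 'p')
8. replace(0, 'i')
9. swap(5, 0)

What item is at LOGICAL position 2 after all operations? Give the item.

After op 1 (swap(3, 0)): offset=0, physical=[D,B,C,A,E,F,G,H,I], logical=[D,B,C,A,E,F,G,H,I]
After op 2 (replace(4, 'p')): offset=0, physical=[D,B,C,A,p,F,G,H,I], logical=[D,B,C,A,p,F,G,H,I]
After op 3 (replace(1, 'i')): offset=0, physical=[D,i,C,A,p,F,G,H,I], logical=[D,i,C,A,p,F,G,H,I]
After op 4 (rotate(+3)): offset=3, physical=[D,i,C,A,p,F,G,H,I], logical=[A,p,F,G,H,I,D,i,C]
After op 5 (rotate(-2)): offset=1, physical=[D,i,C,A,p,F,G,H,I], logical=[i,C,A,p,F,G,H,I,D]
After op 6 (rotate(+2)): offset=3, physical=[D,i,C,A,p,F,G,H,I], logical=[A,p,F,G,H,I,D,i,C]
After op 7 (replace(2, 'p')): offset=3, physical=[D,i,C,A,p,p,G,H,I], logical=[A,p,p,G,H,I,D,i,C]
After op 8 (replace(0, 'i')): offset=3, physical=[D,i,C,i,p,p,G,H,I], logical=[i,p,p,G,H,I,D,i,C]
After op 9 (swap(5, 0)): offset=3, physical=[D,i,C,I,p,p,G,H,i], logical=[I,p,p,G,H,i,D,i,C]

Answer: p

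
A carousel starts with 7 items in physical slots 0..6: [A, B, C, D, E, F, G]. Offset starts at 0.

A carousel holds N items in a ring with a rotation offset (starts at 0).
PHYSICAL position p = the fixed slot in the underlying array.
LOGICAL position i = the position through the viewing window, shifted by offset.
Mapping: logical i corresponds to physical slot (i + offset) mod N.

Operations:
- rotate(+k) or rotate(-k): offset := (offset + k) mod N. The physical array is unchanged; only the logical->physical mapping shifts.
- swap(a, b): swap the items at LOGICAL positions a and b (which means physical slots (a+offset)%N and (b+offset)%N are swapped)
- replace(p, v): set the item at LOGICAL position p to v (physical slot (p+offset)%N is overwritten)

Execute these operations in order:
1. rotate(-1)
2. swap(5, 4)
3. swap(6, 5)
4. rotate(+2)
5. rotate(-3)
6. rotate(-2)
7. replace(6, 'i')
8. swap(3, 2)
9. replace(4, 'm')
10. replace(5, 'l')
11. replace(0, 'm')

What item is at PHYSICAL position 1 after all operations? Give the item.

After op 1 (rotate(-1)): offset=6, physical=[A,B,C,D,E,F,G], logical=[G,A,B,C,D,E,F]
After op 2 (swap(5, 4)): offset=6, physical=[A,B,C,E,D,F,G], logical=[G,A,B,C,E,D,F]
After op 3 (swap(6, 5)): offset=6, physical=[A,B,C,E,F,D,G], logical=[G,A,B,C,E,F,D]
After op 4 (rotate(+2)): offset=1, physical=[A,B,C,E,F,D,G], logical=[B,C,E,F,D,G,A]
After op 5 (rotate(-3)): offset=5, physical=[A,B,C,E,F,D,G], logical=[D,G,A,B,C,E,F]
After op 6 (rotate(-2)): offset=3, physical=[A,B,C,E,F,D,G], logical=[E,F,D,G,A,B,C]
After op 7 (replace(6, 'i')): offset=3, physical=[A,B,i,E,F,D,G], logical=[E,F,D,G,A,B,i]
After op 8 (swap(3, 2)): offset=3, physical=[A,B,i,E,F,G,D], logical=[E,F,G,D,A,B,i]
After op 9 (replace(4, 'm')): offset=3, physical=[m,B,i,E,F,G,D], logical=[E,F,G,D,m,B,i]
After op 10 (replace(5, 'l')): offset=3, physical=[m,l,i,E,F,G,D], logical=[E,F,G,D,m,l,i]
After op 11 (replace(0, 'm')): offset=3, physical=[m,l,i,m,F,G,D], logical=[m,F,G,D,m,l,i]

Answer: l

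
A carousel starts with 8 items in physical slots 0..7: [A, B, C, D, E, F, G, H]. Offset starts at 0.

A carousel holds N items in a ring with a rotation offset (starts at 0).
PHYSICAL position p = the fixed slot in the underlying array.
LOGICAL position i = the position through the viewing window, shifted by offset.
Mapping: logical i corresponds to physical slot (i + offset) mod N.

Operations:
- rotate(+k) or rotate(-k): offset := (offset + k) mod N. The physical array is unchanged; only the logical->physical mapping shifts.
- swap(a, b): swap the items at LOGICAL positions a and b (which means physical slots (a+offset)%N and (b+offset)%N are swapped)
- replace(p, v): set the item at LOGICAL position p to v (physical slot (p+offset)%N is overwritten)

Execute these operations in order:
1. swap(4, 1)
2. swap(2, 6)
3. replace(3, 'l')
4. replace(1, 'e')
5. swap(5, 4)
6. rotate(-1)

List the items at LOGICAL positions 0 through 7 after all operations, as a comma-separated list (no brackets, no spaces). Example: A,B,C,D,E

Answer: H,A,e,G,l,F,B,C

Derivation:
After op 1 (swap(4, 1)): offset=0, physical=[A,E,C,D,B,F,G,H], logical=[A,E,C,D,B,F,G,H]
After op 2 (swap(2, 6)): offset=0, physical=[A,E,G,D,B,F,C,H], logical=[A,E,G,D,B,F,C,H]
After op 3 (replace(3, 'l')): offset=0, physical=[A,E,G,l,B,F,C,H], logical=[A,E,G,l,B,F,C,H]
After op 4 (replace(1, 'e')): offset=0, physical=[A,e,G,l,B,F,C,H], logical=[A,e,G,l,B,F,C,H]
After op 5 (swap(5, 4)): offset=0, physical=[A,e,G,l,F,B,C,H], logical=[A,e,G,l,F,B,C,H]
After op 6 (rotate(-1)): offset=7, physical=[A,e,G,l,F,B,C,H], logical=[H,A,e,G,l,F,B,C]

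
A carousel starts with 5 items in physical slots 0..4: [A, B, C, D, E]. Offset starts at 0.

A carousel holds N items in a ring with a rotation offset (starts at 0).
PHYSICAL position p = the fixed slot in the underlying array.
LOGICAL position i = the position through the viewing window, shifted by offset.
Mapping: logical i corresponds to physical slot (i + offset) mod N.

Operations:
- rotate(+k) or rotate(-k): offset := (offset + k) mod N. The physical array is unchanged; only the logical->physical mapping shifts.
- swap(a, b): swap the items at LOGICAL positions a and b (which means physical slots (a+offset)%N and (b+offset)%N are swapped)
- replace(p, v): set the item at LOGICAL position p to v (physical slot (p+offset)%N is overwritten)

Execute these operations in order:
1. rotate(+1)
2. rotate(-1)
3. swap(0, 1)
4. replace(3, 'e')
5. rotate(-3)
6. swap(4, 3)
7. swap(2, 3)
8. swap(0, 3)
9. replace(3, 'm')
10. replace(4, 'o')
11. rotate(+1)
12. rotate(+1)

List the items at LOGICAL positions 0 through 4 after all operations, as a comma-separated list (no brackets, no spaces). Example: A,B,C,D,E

After op 1 (rotate(+1)): offset=1, physical=[A,B,C,D,E], logical=[B,C,D,E,A]
After op 2 (rotate(-1)): offset=0, physical=[A,B,C,D,E], logical=[A,B,C,D,E]
After op 3 (swap(0, 1)): offset=0, physical=[B,A,C,D,E], logical=[B,A,C,D,E]
After op 4 (replace(3, 'e')): offset=0, physical=[B,A,C,e,E], logical=[B,A,C,e,E]
After op 5 (rotate(-3)): offset=2, physical=[B,A,C,e,E], logical=[C,e,E,B,A]
After op 6 (swap(4, 3)): offset=2, physical=[A,B,C,e,E], logical=[C,e,E,A,B]
After op 7 (swap(2, 3)): offset=2, physical=[E,B,C,e,A], logical=[C,e,A,E,B]
After op 8 (swap(0, 3)): offset=2, physical=[C,B,E,e,A], logical=[E,e,A,C,B]
After op 9 (replace(3, 'm')): offset=2, physical=[m,B,E,e,A], logical=[E,e,A,m,B]
After op 10 (replace(4, 'o')): offset=2, physical=[m,o,E,e,A], logical=[E,e,A,m,o]
After op 11 (rotate(+1)): offset=3, physical=[m,o,E,e,A], logical=[e,A,m,o,E]
After op 12 (rotate(+1)): offset=4, physical=[m,o,E,e,A], logical=[A,m,o,E,e]

Answer: A,m,o,E,e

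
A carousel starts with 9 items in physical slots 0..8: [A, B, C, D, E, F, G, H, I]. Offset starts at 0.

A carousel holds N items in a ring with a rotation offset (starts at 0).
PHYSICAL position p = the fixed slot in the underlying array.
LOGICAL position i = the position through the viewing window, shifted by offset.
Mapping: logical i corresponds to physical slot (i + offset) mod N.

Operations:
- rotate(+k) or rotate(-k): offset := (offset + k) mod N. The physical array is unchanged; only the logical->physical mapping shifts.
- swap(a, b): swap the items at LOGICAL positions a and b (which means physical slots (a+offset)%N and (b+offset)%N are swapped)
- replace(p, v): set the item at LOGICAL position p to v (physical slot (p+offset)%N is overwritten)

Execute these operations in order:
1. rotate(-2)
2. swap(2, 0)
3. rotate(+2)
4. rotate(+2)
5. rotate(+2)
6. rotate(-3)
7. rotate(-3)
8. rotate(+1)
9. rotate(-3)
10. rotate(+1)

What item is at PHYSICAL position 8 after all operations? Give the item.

Answer: I

Derivation:
After op 1 (rotate(-2)): offset=7, physical=[A,B,C,D,E,F,G,H,I], logical=[H,I,A,B,C,D,E,F,G]
After op 2 (swap(2, 0)): offset=7, physical=[H,B,C,D,E,F,G,A,I], logical=[A,I,H,B,C,D,E,F,G]
After op 3 (rotate(+2)): offset=0, physical=[H,B,C,D,E,F,G,A,I], logical=[H,B,C,D,E,F,G,A,I]
After op 4 (rotate(+2)): offset=2, physical=[H,B,C,D,E,F,G,A,I], logical=[C,D,E,F,G,A,I,H,B]
After op 5 (rotate(+2)): offset=4, physical=[H,B,C,D,E,F,G,A,I], logical=[E,F,G,A,I,H,B,C,D]
After op 6 (rotate(-3)): offset=1, physical=[H,B,C,D,E,F,G,A,I], logical=[B,C,D,E,F,G,A,I,H]
After op 7 (rotate(-3)): offset=7, physical=[H,B,C,D,E,F,G,A,I], logical=[A,I,H,B,C,D,E,F,G]
After op 8 (rotate(+1)): offset=8, physical=[H,B,C,D,E,F,G,A,I], logical=[I,H,B,C,D,E,F,G,A]
After op 9 (rotate(-3)): offset=5, physical=[H,B,C,D,E,F,G,A,I], logical=[F,G,A,I,H,B,C,D,E]
After op 10 (rotate(+1)): offset=6, physical=[H,B,C,D,E,F,G,A,I], logical=[G,A,I,H,B,C,D,E,F]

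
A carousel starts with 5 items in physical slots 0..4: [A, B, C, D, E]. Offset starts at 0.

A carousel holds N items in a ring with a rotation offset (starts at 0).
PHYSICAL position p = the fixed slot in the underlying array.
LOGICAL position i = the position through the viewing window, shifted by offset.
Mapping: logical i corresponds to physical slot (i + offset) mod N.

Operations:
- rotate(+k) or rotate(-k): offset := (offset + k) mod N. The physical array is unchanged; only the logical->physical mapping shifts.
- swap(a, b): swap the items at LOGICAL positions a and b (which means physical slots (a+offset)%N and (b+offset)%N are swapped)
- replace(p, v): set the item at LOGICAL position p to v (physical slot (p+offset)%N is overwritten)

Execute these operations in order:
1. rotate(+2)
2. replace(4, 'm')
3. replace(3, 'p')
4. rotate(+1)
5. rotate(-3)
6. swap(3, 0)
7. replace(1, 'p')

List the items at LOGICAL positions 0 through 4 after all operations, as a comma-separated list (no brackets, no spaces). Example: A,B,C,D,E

After op 1 (rotate(+2)): offset=2, physical=[A,B,C,D,E], logical=[C,D,E,A,B]
After op 2 (replace(4, 'm')): offset=2, physical=[A,m,C,D,E], logical=[C,D,E,A,m]
After op 3 (replace(3, 'p')): offset=2, physical=[p,m,C,D,E], logical=[C,D,E,p,m]
After op 4 (rotate(+1)): offset=3, physical=[p,m,C,D,E], logical=[D,E,p,m,C]
After op 5 (rotate(-3)): offset=0, physical=[p,m,C,D,E], logical=[p,m,C,D,E]
After op 6 (swap(3, 0)): offset=0, physical=[D,m,C,p,E], logical=[D,m,C,p,E]
After op 7 (replace(1, 'p')): offset=0, physical=[D,p,C,p,E], logical=[D,p,C,p,E]

Answer: D,p,C,p,E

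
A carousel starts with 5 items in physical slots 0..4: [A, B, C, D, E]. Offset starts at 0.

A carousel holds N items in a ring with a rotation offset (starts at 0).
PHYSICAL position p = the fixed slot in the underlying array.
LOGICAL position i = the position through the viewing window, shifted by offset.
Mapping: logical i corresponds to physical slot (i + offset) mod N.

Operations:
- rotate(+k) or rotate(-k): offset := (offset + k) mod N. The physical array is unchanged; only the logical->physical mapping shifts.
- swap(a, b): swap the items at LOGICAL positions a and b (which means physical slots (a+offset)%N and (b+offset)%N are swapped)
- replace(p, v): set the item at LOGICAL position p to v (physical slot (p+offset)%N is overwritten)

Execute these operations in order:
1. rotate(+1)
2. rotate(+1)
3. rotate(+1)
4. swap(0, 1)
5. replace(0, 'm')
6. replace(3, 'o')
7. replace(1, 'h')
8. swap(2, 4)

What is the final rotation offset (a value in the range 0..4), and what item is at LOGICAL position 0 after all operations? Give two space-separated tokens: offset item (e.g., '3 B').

After op 1 (rotate(+1)): offset=1, physical=[A,B,C,D,E], logical=[B,C,D,E,A]
After op 2 (rotate(+1)): offset=2, physical=[A,B,C,D,E], logical=[C,D,E,A,B]
After op 3 (rotate(+1)): offset=3, physical=[A,B,C,D,E], logical=[D,E,A,B,C]
After op 4 (swap(0, 1)): offset=3, physical=[A,B,C,E,D], logical=[E,D,A,B,C]
After op 5 (replace(0, 'm')): offset=3, physical=[A,B,C,m,D], logical=[m,D,A,B,C]
After op 6 (replace(3, 'o')): offset=3, physical=[A,o,C,m,D], logical=[m,D,A,o,C]
After op 7 (replace(1, 'h')): offset=3, physical=[A,o,C,m,h], logical=[m,h,A,o,C]
After op 8 (swap(2, 4)): offset=3, physical=[C,o,A,m,h], logical=[m,h,C,o,A]

Answer: 3 m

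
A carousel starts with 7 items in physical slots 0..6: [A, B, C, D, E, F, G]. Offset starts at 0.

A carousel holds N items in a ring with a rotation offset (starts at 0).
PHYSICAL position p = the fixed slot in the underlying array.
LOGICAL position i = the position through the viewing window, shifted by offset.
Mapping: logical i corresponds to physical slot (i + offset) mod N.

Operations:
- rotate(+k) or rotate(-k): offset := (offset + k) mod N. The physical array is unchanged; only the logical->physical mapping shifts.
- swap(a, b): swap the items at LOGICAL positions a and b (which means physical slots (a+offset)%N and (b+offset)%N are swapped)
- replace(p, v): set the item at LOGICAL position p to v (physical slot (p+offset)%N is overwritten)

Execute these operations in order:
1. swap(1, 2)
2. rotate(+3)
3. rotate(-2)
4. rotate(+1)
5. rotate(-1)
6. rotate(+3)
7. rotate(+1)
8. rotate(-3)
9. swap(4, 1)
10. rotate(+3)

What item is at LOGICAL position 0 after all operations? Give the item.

After op 1 (swap(1, 2)): offset=0, physical=[A,C,B,D,E,F,G], logical=[A,C,B,D,E,F,G]
After op 2 (rotate(+3)): offset=3, physical=[A,C,B,D,E,F,G], logical=[D,E,F,G,A,C,B]
After op 3 (rotate(-2)): offset=1, physical=[A,C,B,D,E,F,G], logical=[C,B,D,E,F,G,A]
After op 4 (rotate(+1)): offset=2, physical=[A,C,B,D,E,F,G], logical=[B,D,E,F,G,A,C]
After op 5 (rotate(-1)): offset=1, physical=[A,C,B,D,E,F,G], logical=[C,B,D,E,F,G,A]
After op 6 (rotate(+3)): offset=4, physical=[A,C,B,D,E,F,G], logical=[E,F,G,A,C,B,D]
After op 7 (rotate(+1)): offset=5, physical=[A,C,B,D,E,F,G], logical=[F,G,A,C,B,D,E]
After op 8 (rotate(-3)): offset=2, physical=[A,C,B,D,E,F,G], logical=[B,D,E,F,G,A,C]
After op 9 (swap(4, 1)): offset=2, physical=[A,C,B,G,E,F,D], logical=[B,G,E,F,D,A,C]
After op 10 (rotate(+3)): offset=5, physical=[A,C,B,G,E,F,D], logical=[F,D,A,C,B,G,E]

Answer: F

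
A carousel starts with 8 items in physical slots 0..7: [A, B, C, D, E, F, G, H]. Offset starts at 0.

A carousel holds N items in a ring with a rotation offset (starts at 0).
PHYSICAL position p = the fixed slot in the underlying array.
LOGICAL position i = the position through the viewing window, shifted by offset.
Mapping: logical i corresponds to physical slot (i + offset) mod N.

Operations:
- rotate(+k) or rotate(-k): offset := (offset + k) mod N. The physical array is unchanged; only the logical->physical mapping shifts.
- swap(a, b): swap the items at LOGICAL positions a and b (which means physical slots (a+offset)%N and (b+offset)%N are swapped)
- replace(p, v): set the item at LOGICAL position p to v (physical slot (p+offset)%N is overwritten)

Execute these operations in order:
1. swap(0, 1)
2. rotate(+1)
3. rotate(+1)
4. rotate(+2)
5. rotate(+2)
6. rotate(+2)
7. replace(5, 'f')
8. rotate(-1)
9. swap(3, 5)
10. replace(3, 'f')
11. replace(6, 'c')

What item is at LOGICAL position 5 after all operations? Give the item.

Answer: C

Derivation:
After op 1 (swap(0, 1)): offset=0, physical=[B,A,C,D,E,F,G,H], logical=[B,A,C,D,E,F,G,H]
After op 2 (rotate(+1)): offset=1, physical=[B,A,C,D,E,F,G,H], logical=[A,C,D,E,F,G,H,B]
After op 3 (rotate(+1)): offset=2, physical=[B,A,C,D,E,F,G,H], logical=[C,D,E,F,G,H,B,A]
After op 4 (rotate(+2)): offset=4, physical=[B,A,C,D,E,F,G,H], logical=[E,F,G,H,B,A,C,D]
After op 5 (rotate(+2)): offset=6, physical=[B,A,C,D,E,F,G,H], logical=[G,H,B,A,C,D,E,F]
After op 6 (rotate(+2)): offset=0, physical=[B,A,C,D,E,F,G,H], logical=[B,A,C,D,E,F,G,H]
After op 7 (replace(5, 'f')): offset=0, physical=[B,A,C,D,E,f,G,H], logical=[B,A,C,D,E,f,G,H]
After op 8 (rotate(-1)): offset=7, physical=[B,A,C,D,E,f,G,H], logical=[H,B,A,C,D,E,f,G]
After op 9 (swap(3, 5)): offset=7, physical=[B,A,E,D,C,f,G,H], logical=[H,B,A,E,D,C,f,G]
After op 10 (replace(3, 'f')): offset=7, physical=[B,A,f,D,C,f,G,H], logical=[H,B,A,f,D,C,f,G]
After op 11 (replace(6, 'c')): offset=7, physical=[B,A,f,D,C,c,G,H], logical=[H,B,A,f,D,C,c,G]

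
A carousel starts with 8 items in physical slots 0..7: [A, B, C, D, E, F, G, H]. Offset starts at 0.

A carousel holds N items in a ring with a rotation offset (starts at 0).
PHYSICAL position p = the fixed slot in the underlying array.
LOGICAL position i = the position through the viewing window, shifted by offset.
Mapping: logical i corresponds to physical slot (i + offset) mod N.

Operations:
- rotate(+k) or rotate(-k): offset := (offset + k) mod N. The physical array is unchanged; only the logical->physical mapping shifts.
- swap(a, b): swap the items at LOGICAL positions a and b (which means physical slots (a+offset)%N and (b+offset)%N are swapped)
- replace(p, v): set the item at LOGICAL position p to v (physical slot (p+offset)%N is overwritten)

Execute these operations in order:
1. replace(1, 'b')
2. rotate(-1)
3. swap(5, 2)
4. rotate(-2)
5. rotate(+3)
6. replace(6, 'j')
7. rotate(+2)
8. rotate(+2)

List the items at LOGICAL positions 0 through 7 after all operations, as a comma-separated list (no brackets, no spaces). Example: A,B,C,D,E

Answer: b,F,j,H,A,E,C,D

Derivation:
After op 1 (replace(1, 'b')): offset=0, physical=[A,b,C,D,E,F,G,H], logical=[A,b,C,D,E,F,G,H]
After op 2 (rotate(-1)): offset=7, physical=[A,b,C,D,E,F,G,H], logical=[H,A,b,C,D,E,F,G]
After op 3 (swap(5, 2)): offset=7, physical=[A,E,C,D,b,F,G,H], logical=[H,A,E,C,D,b,F,G]
After op 4 (rotate(-2)): offset=5, physical=[A,E,C,D,b,F,G,H], logical=[F,G,H,A,E,C,D,b]
After op 5 (rotate(+3)): offset=0, physical=[A,E,C,D,b,F,G,H], logical=[A,E,C,D,b,F,G,H]
After op 6 (replace(6, 'j')): offset=0, physical=[A,E,C,D,b,F,j,H], logical=[A,E,C,D,b,F,j,H]
After op 7 (rotate(+2)): offset=2, physical=[A,E,C,D,b,F,j,H], logical=[C,D,b,F,j,H,A,E]
After op 8 (rotate(+2)): offset=4, physical=[A,E,C,D,b,F,j,H], logical=[b,F,j,H,A,E,C,D]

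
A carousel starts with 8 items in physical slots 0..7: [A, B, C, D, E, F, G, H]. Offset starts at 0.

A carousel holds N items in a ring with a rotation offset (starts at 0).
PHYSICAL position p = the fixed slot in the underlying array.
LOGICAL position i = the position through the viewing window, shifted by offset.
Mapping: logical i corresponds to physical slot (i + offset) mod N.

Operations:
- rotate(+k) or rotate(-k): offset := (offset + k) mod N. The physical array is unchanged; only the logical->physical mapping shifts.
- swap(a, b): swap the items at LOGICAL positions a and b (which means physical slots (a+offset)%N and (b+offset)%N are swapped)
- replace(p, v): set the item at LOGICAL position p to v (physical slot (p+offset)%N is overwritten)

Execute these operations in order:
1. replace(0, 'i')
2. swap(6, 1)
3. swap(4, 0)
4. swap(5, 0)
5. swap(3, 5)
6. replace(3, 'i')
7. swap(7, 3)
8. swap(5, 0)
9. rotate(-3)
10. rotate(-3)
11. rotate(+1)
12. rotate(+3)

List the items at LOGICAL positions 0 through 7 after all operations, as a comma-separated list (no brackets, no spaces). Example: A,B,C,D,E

After op 1 (replace(0, 'i')): offset=0, physical=[i,B,C,D,E,F,G,H], logical=[i,B,C,D,E,F,G,H]
After op 2 (swap(6, 1)): offset=0, physical=[i,G,C,D,E,F,B,H], logical=[i,G,C,D,E,F,B,H]
After op 3 (swap(4, 0)): offset=0, physical=[E,G,C,D,i,F,B,H], logical=[E,G,C,D,i,F,B,H]
After op 4 (swap(5, 0)): offset=0, physical=[F,G,C,D,i,E,B,H], logical=[F,G,C,D,i,E,B,H]
After op 5 (swap(3, 5)): offset=0, physical=[F,G,C,E,i,D,B,H], logical=[F,G,C,E,i,D,B,H]
After op 6 (replace(3, 'i')): offset=0, physical=[F,G,C,i,i,D,B,H], logical=[F,G,C,i,i,D,B,H]
After op 7 (swap(7, 3)): offset=0, physical=[F,G,C,H,i,D,B,i], logical=[F,G,C,H,i,D,B,i]
After op 8 (swap(5, 0)): offset=0, physical=[D,G,C,H,i,F,B,i], logical=[D,G,C,H,i,F,B,i]
After op 9 (rotate(-3)): offset=5, physical=[D,G,C,H,i,F,B,i], logical=[F,B,i,D,G,C,H,i]
After op 10 (rotate(-3)): offset=2, physical=[D,G,C,H,i,F,B,i], logical=[C,H,i,F,B,i,D,G]
After op 11 (rotate(+1)): offset=3, physical=[D,G,C,H,i,F,B,i], logical=[H,i,F,B,i,D,G,C]
After op 12 (rotate(+3)): offset=6, physical=[D,G,C,H,i,F,B,i], logical=[B,i,D,G,C,H,i,F]

Answer: B,i,D,G,C,H,i,F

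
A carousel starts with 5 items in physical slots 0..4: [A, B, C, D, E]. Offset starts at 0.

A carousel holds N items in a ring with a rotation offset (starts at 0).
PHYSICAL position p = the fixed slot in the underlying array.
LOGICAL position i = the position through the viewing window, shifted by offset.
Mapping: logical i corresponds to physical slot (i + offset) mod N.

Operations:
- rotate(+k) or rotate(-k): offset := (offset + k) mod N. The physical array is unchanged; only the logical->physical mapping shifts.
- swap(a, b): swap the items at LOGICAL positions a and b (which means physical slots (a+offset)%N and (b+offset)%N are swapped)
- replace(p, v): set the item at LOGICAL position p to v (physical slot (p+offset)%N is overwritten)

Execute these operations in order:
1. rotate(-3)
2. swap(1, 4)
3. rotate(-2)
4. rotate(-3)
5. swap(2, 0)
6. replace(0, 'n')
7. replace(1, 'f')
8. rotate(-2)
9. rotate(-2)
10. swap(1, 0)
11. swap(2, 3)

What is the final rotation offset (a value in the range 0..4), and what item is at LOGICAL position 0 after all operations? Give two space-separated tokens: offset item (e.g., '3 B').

Answer: 3 C

Derivation:
After op 1 (rotate(-3)): offset=2, physical=[A,B,C,D,E], logical=[C,D,E,A,B]
After op 2 (swap(1, 4)): offset=2, physical=[A,D,C,B,E], logical=[C,B,E,A,D]
After op 3 (rotate(-2)): offset=0, physical=[A,D,C,B,E], logical=[A,D,C,B,E]
After op 4 (rotate(-3)): offset=2, physical=[A,D,C,B,E], logical=[C,B,E,A,D]
After op 5 (swap(2, 0)): offset=2, physical=[A,D,E,B,C], logical=[E,B,C,A,D]
After op 6 (replace(0, 'n')): offset=2, physical=[A,D,n,B,C], logical=[n,B,C,A,D]
After op 7 (replace(1, 'f')): offset=2, physical=[A,D,n,f,C], logical=[n,f,C,A,D]
After op 8 (rotate(-2)): offset=0, physical=[A,D,n,f,C], logical=[A,D,n,f,C]
After op 9 (rotate(-2)): offset=3, physical=[A,D,n,f,C], logical=[f,C,A,D,n]
After op 10 (swap(1, 0)): offset=3, physical=[A,D,n,C,f], logical=[C,f,A,D,n]
After op 11 (swap(2, 3)): offset=3, physical=[D,A,n,C,f], logical=[C,f,D,A,n]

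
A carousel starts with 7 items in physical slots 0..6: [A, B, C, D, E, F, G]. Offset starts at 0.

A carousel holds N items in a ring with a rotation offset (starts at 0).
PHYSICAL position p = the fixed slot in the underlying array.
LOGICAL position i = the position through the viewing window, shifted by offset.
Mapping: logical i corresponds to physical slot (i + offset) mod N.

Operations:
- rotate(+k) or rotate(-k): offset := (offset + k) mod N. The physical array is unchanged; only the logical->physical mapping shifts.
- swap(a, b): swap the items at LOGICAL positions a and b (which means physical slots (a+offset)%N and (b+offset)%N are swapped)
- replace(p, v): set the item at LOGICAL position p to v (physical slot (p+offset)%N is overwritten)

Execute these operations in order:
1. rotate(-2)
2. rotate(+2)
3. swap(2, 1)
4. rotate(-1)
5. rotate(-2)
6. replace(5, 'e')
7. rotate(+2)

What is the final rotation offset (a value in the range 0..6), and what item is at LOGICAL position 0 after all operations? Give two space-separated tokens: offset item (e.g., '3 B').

Answer: 6 G

Derivation:
After op 1 (rotate(-2)): offset=5, physical=[A,B,C,D,E,F,G], logical=[F,G,A,B,C,D,E]
After op 2 (rotate(+2)): offset=0, physical=[A,B,C,D,E,F,G], logical=[A,B,C,D,E,F,G]
After op 3 (swap(2, 1)): offset=0, physical=[A,C,B,D,E,F,G], logical=[A,C,B,D,E,F,G]
After op 4 (rotate(-1)): offset=6, physical=[A,C,B,D,E,F,G], logical=[G,A,C,B,D,E,F]
After op 5 (rotate(-2)): offset=4, physical=[A,C,B,D,E,F,G], logical=[E,F,G,A,C,B,D]
After op 6 (replace(5, 'e')): offset=4, physical=[A,C,e,D,E,F,G], logical=[E,F,G,A,C,e,D]
After op 7 (rotate(+2)): offset=6, physical=[A,C,e,D,E,F,G], logical=[G,A,C,e,D,E,F]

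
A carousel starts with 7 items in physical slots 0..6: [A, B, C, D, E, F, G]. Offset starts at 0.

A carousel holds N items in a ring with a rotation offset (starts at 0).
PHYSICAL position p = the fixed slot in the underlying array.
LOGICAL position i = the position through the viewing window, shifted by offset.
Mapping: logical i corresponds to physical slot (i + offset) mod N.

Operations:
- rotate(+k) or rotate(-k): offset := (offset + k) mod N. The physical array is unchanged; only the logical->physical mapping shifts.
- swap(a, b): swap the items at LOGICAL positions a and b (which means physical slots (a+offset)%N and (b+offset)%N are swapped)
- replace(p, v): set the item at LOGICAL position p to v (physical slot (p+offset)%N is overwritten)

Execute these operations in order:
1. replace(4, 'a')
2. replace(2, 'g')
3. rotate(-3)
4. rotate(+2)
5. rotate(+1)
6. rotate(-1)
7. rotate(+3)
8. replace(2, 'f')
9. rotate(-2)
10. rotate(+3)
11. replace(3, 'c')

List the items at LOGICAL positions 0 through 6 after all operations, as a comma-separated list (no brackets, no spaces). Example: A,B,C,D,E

Answer: D,f,F,c,A,B,g

Derivation:
After op 1 (replace(4, 'a')): offset=0, physical=[A,B,C,D,a,F,G], logical=[A,B,C,D,a,F,G]
After op 2 (replace(2, 'g')): offset=0, physical=[A,B,g,D,a,F,G], logical=[A,B,g,D,a,F,G]
After op 3 (rotate(-3)): offset=4, physical=[A,B,g,D,a,F,G], logical=[a,F,G,A,B,g,D]
After op 4 (rotate(+2)): offset=6, physical=[A,B,g,D,a,F,G], logical=[G,A,B,g,D,a,F]
After op 5 (rotate(+1)): offset=0, physical=[A,B,g,D,a,F,G], logical=[A,B,g,D,a,F,G]
After op 6 (rotate(-1)): offset=6, physical=[A,B,g,D,a,F,G], logical=[G,A,B,g,D,a,F]
After op 7 (rotate(+3)): offset=2, physical=[A,B,g,D,a,F,G], logical=[g,D,a,F,G,A,B]
After op 8 (replace(2, 'f')): offset=2, physical=[A,B,g,D,f,F,G], logical=[g,D,f,F,G,A,B]
After op 9 (rotate(-2)): offset=0, physical=[A,B,g,D,f,F,G], logical=[A,B,g,D,f,F,G]
After op 10 (rotate(+3)): offset=3, physical=[A,B,g,D,f,F,G], logical=[D,f,F,G,A,B,g]
After op 11 (replace(3, 'c')): offset=3, physical=[A,B,g,D,f,F,c], logical=[D,f,F,c,A,B,g]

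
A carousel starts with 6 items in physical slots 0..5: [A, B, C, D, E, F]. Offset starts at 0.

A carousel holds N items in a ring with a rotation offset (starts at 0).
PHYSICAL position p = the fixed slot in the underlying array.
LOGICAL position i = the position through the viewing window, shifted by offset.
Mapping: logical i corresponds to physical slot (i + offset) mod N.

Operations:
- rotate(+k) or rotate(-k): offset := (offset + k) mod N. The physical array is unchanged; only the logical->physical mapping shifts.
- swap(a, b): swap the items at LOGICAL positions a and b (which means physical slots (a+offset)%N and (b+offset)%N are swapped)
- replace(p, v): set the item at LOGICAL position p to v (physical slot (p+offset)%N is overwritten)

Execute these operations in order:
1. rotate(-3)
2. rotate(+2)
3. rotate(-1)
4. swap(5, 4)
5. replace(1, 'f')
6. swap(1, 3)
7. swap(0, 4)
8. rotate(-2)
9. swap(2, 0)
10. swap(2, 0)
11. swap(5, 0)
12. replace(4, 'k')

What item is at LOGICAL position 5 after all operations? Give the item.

Answer: E

Derivation:
After op 1 (rotate(-3)): offset=3, physical=[A,B,C,D,E,F], logical=[D,E,F,A,B,C]
After op 2 (rotate(+2)): offset=5, physical=[A,B,C,D,E,F], logical=[F,A,B,C,D,E]
After op 3 (rotate(-1)): offset=4, physical=[A,B,C,D,E,F], logical=[E,F,A,B,C,D]
After op 4 (swap(5, 4)): offset=4, physical=[A,B,D,C,E,F], logical=[E,F,A,B,D,C]
After op 5 (replace(1, 'f')): offset=4, physical=[A,B,D,C,E,f], logical=[E,f,A,B,D,C]
After op 6 (swap(1, 3)): offset=4, physical=[A,f,D,C,E,B], logical=[E,B,A,f,D,C]
After op 7 (swap(0, 4)): offset=4, physical=[A,f,E,C,D,B], logical=[D,B,A,f,E,C]
After op 8 (rotate(-2)): offset=2, physical=[A,f,E,C,D,B], logical=[E,C,D,B,A,f]
After op 9 (swap(2, 0)): offset=2, physical=[A,f,D,C,E,B], logical=[D,C,E,B,A,f]
After op 10 (swap(2, 0)): offset=2, physical=[A,f,E,C,D,B], logical=[E,C,D,B,A,f]
After op 11 (swap(5, 0)): offset=2, physical=[A,E,f,C,D,B], logical=[f,C,D,B,A,E]
After op 12 (replace(4, 'k')): offset=2, physical=[k,E,f,C,D,B], logical=[f,C,D,B,k,E]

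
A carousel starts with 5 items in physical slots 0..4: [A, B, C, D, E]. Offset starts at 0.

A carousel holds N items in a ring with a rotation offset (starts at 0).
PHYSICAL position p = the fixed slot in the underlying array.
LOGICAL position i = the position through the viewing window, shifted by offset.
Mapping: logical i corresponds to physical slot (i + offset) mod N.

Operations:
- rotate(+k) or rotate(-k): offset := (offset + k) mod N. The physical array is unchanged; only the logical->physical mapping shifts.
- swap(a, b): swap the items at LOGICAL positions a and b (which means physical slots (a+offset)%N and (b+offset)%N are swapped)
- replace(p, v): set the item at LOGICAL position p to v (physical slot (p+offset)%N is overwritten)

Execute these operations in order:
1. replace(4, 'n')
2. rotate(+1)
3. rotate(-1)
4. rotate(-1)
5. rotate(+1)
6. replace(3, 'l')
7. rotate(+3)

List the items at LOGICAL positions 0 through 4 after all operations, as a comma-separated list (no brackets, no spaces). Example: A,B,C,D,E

Answer: l,n,A,B,C

Derivation:
After op 1 (replace(4, 'n')): offset=0, physical=[A,B,C,D,n], logical=[A,B,C,D,n]
After op 2 (rotate(+1)): offset=1, physical=[A,B,C,D,n], logical=[B,C,D,n,A]
After op 3 (rotate(-1)): offset=0, physical=[A,B,C,D,n], logical=[A,B,C,D,n]
After op 4 (rotate(-1)): offset=4, physical=[A,B,C,D,n], logical=[n,A,B,C,D]
After op 5 (rotate(+1)): offset=0, physical=[A,B,C,D,n], logical=[A,B,C,D,n]
After op 6 (replace(3, 'l')): offset=0, physical=[A,B,C,l,n], logical=[A,B,C,l,n]
After op 7 (rotate(+3)): offset=3, physical=[A,B,C,l,n], logical=[l,n,A,B,C]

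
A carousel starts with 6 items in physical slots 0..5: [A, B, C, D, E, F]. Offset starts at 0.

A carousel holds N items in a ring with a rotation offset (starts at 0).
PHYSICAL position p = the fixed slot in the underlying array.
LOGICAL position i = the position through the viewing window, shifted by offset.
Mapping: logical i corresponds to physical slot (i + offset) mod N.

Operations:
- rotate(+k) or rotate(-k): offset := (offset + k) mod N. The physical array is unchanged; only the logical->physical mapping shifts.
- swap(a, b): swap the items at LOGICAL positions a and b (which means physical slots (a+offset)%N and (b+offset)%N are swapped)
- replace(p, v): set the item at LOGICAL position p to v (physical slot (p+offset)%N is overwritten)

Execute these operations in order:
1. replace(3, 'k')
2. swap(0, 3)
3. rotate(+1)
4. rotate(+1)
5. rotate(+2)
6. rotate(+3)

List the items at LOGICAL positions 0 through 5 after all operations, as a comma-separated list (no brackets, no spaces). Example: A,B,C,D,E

Answer: B,C,A,E,F,k

Derivation:
After op 1 (replace(3, 'k')): offset=0, physical=[A,B,C,k,E,F], logical=[A,B,C,k,E,F]
After op 2 (swap(0, 3)): offset=0, physical=[k,B,C,A,E,F], logical=[k,B,C,A,E,F]
After op 3 (rotate(+1)): offset=1, physical=[k,B,C,A,E,F], logical=[B,C,A,E,F,k]
After op 4 (rotate(+1)): offset=2, physical=[k,B,C,A,E,F], logical=[C,A,E,F,k,B]
After op 5 (rotate(+2)): offset=4, physical=[k,B,C,A,E,F], logical=[E,F,k,B,C,A]
After op 6 (rotate(+3)): offset=1, physical=[k,B,C,A,E,F], logical=[B,C,A,E,F,k]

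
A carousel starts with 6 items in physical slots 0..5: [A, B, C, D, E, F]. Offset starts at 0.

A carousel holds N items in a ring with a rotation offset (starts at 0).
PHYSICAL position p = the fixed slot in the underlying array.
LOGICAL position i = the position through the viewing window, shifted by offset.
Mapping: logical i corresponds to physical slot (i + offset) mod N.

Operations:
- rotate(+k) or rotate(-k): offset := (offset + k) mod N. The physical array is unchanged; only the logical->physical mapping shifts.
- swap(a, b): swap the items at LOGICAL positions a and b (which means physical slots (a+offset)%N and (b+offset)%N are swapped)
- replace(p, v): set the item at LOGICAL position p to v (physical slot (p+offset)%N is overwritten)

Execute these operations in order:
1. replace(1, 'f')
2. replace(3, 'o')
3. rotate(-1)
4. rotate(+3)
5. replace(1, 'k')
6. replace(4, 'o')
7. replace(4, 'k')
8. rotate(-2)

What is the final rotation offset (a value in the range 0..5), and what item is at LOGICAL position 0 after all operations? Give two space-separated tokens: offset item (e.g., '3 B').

Answer: 0 k

Derivation:
After op 1 (replace(1, 'f')): offset=0, physical=[A,f,C,D,E,F], logical=[A,f,C,D,E,F]
After op 2 (replace(3, 'o')): offset=0, physical=[A,f,C,o,E,F], logical=[A,f,C,o,E,F]
After op 3 (rotate(-1)): offset=5, physical=[A,f,C,o,E,F], logical=[F,A,f,C,o,E]
After op 4 (rotate(+3)): offset=2, physical=[A,f,C,o,E,F], logical=[C,o,E,F,A,f]
After op 5 (replace(1, 'k')): offset=2, physical=[A,f,C,k,E,F], logical=[C,k,E,F,A,f]
After op 6 (replace(4, 'o')): offset=2, physical=[o,f,C,k,E,F], logical=[C,k,E,F,o,f]
After op 7 (replace(4, 'k')): offset=2, physical=[k,f,C,k,E,F], logical=[C,k,E,F,k,f]
After op 8 (rotate(-2)): offset=0, physical=[k,f,C,k,E,F], logical=[k,f,C,k,E,F]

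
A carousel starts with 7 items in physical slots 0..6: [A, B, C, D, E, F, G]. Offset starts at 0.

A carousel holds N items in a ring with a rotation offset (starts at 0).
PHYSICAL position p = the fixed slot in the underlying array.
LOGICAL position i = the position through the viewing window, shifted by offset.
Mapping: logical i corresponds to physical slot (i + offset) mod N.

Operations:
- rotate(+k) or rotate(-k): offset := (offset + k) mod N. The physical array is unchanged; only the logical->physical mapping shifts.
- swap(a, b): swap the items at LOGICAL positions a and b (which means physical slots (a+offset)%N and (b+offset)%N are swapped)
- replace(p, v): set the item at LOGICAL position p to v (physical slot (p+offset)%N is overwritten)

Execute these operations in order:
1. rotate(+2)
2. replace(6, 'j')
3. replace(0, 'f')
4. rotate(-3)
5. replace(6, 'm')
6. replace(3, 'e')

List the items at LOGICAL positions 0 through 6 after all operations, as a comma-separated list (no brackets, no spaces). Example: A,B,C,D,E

Answer: G,A,j,e,D,E,m

Derivation:
After op 1 (rotate(+2)): offset=2, physical=[A,B,C,D,E,F,G], logical=[C,D,E,F,G,A,B]
After op 2 (replace(6, 'j')): offset=2, physical=[A,j,C,D,E,F,G], logical=[C,D,E,F,G,A,j]
After op 3 (replace(0, 'f')): offset=2, physical=[A,j,f,D,E,F,G], logical=[f,D,E,F,G,A,j]
After op 4 (rotate(-3)): offset=6, physical=[A,j,f,D,E,F,G], logical=[G,A,j,f,D,E,F]
After op 5 (replace(6, 'm')): offset=6, physical=[A,j,f,D,E,m,G], logical=[G,A,j,f,D,E,m]
After op 6 (replace(3, 'e')): offset=6, physical=[A,j,e,D,E,m,G], logical=[G,A,j,e,D,E,m]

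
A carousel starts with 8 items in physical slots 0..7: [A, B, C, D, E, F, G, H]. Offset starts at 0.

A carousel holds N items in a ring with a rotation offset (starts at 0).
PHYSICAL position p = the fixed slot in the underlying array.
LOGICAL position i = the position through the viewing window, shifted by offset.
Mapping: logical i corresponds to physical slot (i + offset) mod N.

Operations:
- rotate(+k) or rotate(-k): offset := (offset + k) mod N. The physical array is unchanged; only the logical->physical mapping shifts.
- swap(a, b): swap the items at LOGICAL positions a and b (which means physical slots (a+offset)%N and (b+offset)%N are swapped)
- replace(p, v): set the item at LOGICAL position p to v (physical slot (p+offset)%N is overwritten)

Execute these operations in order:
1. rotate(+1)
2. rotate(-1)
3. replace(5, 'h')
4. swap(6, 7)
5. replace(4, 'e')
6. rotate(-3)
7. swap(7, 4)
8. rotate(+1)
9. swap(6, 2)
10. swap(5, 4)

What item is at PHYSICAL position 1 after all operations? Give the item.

Answer: e

Derivation:
After op 1 (rotate(+1)): offset=1, physical=[A,B,C,D,E,F,G,H], logical=[B,C,D,E,F,G,H,A]
After op 2 (rotate(-1)): offset=0, physical=[A,B,C,D,E,F,G,H], logical=[A,B,C,D,E,F,G,H]
After op 3 (replace(5, 'h')): offset=0, physical=[A,B,C,D,E,h,G,H], logical=[A,B,C,D,E,h,G,H]
After op 4 (swap(6, 7)): offset=0, physical=[A,B,C,D,E,h,H,G], logical=[A,B,C,D,E,h,H,G]
After op 5 (replace(4, 'e')): offset=0, physical=[A,B,C,D,e,h,H,G], logical=[A,B,C,D,e,h,H,G]
After op 6 (rotate(-3)): offset=5, physical=[A,B,C,D,e,h,H,G], logical=[h,H,G,A,B,C,D,e]
After op 7 (swap(7, 4)): offset=5, physical=[A,e,C,D,B,h,H,G], logical=[h,H,G,A,e,C,D,B]
After op 8 (rotate(+1)): offset=6, physical=[A,e,C,D,B,h,H,G], logical=[H,G,A,e,C,D,B,h]
After op 9 (swap(6, 2)): offset=6, physical=[B,e,C,D,A,h,H,G], logical=[H,G,B,e,C,D,A,h]
After op 10 (swap(5, 4)): offset=6, physical=[B,e,D,C,A,h,H,G], logical=[H,G,B,e,D,C,A,h]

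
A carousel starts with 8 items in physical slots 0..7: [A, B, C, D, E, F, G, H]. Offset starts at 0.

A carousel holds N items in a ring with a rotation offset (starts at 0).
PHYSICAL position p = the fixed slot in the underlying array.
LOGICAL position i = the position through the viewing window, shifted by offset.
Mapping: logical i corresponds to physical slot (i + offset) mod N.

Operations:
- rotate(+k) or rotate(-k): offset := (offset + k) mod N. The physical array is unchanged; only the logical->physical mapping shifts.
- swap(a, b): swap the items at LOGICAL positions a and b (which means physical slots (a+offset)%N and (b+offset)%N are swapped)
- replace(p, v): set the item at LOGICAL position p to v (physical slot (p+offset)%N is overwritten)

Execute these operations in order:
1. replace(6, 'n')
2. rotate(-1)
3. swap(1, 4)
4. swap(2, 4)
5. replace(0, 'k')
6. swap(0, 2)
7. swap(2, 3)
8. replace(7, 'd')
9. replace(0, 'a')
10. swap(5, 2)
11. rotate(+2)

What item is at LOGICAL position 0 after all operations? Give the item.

After op 1 (replace(6, 'n')): offset=0, physical=[A,B,C,D,E,F,n,H], logical=[A,B,C,D,E,F,n,H]
After op 2 (rotate(-1)): offset=7, physical=[A,B,C,D,E,F,n,H], logical=[H,A,B,C,D,E,F,n]
After op 3 (swap(1, 4)): offset=7, physical=[D,B,C,A,E,F,n,H], logical=[H,D,B,C,A,E,F,n]
After op 4 (swap(2, 4)): offset=7, physical=[D,A,C,B,E,F,n,H], logical=[H,D,A,C,B,E,F,n]
After op 5 (replace(0, 'k')): offset=7, physical=[D,A,C,B,E,F,n,k], logical=[k,D,A,C,B,E,F,n]
After op 6 (swap(0, 2)): offset=7, physical=[D,k,C,B,E,F,n,A], logical=[A,D,k,C,B,E,F,n]
After op 7 (swap(2, 3)): offset=7, physical=[D,C,k,B,E,F,n,A], logical=[A,D,C,k,B,E,F,n]
After op 8 (replace(7, 'd')): offset=7, physical=[D,C,k,B,E,F,d,A], logical=[A,D,C,k,B,E,F,d]
After op 9 (replace(0, 'a')): offset=7, physical=[D,C,k,B,E,F,d,a], logical=[a,D,C,k,B,E,F,d]
After op 10 (swap(5, 2)): offset=7, physical=[D,E,k,B,C,F,d,a], logical=[a,D,E,k,B,C,F,d]
After op 11 (rotate(+2)): offset=1, physical=[D,E,k,B,C,F,d,a], logical=[E,k,B,C,F,d,a,D]

Answer: E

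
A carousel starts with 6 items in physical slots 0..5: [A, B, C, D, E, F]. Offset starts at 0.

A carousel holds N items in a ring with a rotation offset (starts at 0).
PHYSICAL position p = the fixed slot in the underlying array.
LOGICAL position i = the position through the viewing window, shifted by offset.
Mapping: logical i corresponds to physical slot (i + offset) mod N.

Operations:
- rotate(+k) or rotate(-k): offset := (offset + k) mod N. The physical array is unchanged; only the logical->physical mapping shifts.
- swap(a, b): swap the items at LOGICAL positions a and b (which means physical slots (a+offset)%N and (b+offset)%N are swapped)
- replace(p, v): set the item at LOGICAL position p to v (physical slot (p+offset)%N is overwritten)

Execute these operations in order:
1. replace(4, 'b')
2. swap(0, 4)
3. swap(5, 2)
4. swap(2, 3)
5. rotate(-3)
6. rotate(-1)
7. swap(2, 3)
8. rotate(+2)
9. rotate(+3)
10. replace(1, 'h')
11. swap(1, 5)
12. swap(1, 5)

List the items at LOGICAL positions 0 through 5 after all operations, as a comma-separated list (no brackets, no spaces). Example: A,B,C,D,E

Answer: B,h,F,C,A,b

Derivation:
After op 1 (replace(4, 'b')): offset=0, physical=[A,B,C,D,b,F], logical=[A,B,C,D,b,F]
After op 2 (swap(0, 4)): offset=0, physical=[b,B,C,D,A,F], logical=[b,B,C,D,A,F]
After op 3 (swap(5, 2)): offset=0, physical=[b,B,F,D,A,C], logical=[b,B,F,D,A,C]
After op 4 (swap(2, 3)): offset=0, physical=[b,B,D,F,A,C], logical=[b,B,D,F,A,C]
After op 5 (rotate(-3)): offset=3, physical=[b,B,D,F,A,C], logical=[F,A,C,b,B,D]
After op 6 (rotate(-1)): offset=2, physical=[b,B,D,F,A,C], logical=[D,F,A,C,b,B]
After op 7 (swap(2, 3)): offset=2, physical=[b,B,D,F,C,A], logical=[D,F,C,A,b,B]
After op 8 (rotate(+2)): offset=4, physical=[b,B,D,F,C,A], logical=[C,A,b,B,D,F]
After op 9 (rotate(+3)): offset=1, physical=[b,B,D,F,C,A], logical=[B,D,F,C,A,b]
After op 10 (replace(1, 'h')): offset=1, physical=[b,B,h,F,C,A], logical=[B,h,F,C,A,b]
After op 11 (swap(1, 5)): offset=1, physical=[h,B,b,F,C,A], logical=[B,b,F,C,A,h]
After op 12 (swap(1, 5)): offset=1, physical=[b,B,h,F,C,A], logical=[B,h,F,C,A,b]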